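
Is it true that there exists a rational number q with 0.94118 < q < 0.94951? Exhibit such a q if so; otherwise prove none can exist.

Look for a denominator N such that an integer falls strictly between N·0.94118 and N·0.94951. N = 18 works: 18·0.94118 = 16.94124 < 17 < 17.09118 = 18·0.94951.
Hence 17/18 is a rational number with 0.94118 < 17/18 < 0.94951.

q = 17/18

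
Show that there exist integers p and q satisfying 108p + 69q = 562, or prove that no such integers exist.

Both 108 and 69 are divisible by gcd(108, 69) = 3, hence so is any combination 108p + 69q.
But 562 is not a multiple of 3 (it leaves remainder 1).
So the equation is unsolvable over ℤ.

No, no such integers exist.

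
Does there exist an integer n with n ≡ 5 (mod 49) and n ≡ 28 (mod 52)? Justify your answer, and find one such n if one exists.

gcd(49, 52) = 1, so the Chinese Remainder Theorem guarantees exactly one residue class mod 2548 satisfying both.
Any solution of the first congruence is n = 5 + 49t; substituting into the second, 49t ≡ 28 − 5 ≡ 23 (mod 52).
To invert 49 modulo 52: 52 = 1·49 + 3, 49 = 16·3 + 1, 3 = 3·1 + 0, and unwinding, 1 = 49 − 16·3 = 49 − 16·(52 − 1·49) = −16·52 + 17·49. Thus 49⁻¹ ≡ 17 (mod 52).
Multiplying by 17: t ≡ 17·23 = 391 ≡ 27 (mod 52).
With t = 27: n = 5 + 49·27 = 1328.
Check: 1328 mod 49 = 5, 1328 mod 52 = 28. ✓

n = 1328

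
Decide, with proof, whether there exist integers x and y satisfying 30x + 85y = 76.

No such integers exist.

Both 30 and 85 are divisible by gcd(30, 85) = 5, hence so is any combination 30x + 85y.
But 76 is not a multiple of 5 (it leaves remainder 1).
Hence no integers x, y satisfy the equation.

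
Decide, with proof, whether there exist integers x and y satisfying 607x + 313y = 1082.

x = 289, y = -557

Since gcd(607, 313) = 1, every integer is an integer combination of 607 and 313.
Dividing repeatedly: 607 = 1·313 + 294, 313 = 1·294 + 19, 294 = 15·19 + 9, 19 = 2·9 + 1, 9 = 9·1 + 0.
Back-substituting, 1 = 19 − 2·9 = 19 − 2·(294 − 15·19) = −2·294 + 31·19 = −2·294 + 31·(313 − 1·294) = 31·313 − 33·294 = 31·313 − 33·(607 − 1·313) = −33·607 + 64·313; that is, 607·(-33) + 313·64 = 1.
Multiplying through by 1082: x = (-33)·1082 = -35706, y = 64·1082 = 69248 is a solution.
Adding 115·313 to x and subtracting 115·607 from y gives the tidier solution (289, -557).
Check: 607·289 + 313·(-557) = 175423 − 174341 = 1082. ✓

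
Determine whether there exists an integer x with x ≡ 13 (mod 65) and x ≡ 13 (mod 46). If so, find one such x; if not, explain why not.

gcd(65, 46) = 1, so the Chinese Remainder Theorem guarantees exactly one residue class mod 2990 satisfying both.
Write x = 13 + 65t and require 13 + 65t ≡ 13 (mod 46), i.e. 65t ≡ 0 (mod 46).
65 ≡ 19 (mod 46), so this reads 19t ≡ 0 (mod 46). t = 0 satisfies this.
With t = 0: x = 13 + 65·0 = 13.
Indeed 13 ≡ 13 (mod 65) and 13 ≡ 13 (mod 46).

x = 13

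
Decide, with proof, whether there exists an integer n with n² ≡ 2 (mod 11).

Computing n² mod 11 for n = 0, 1, …, 5 (enough, by the symmetry n ↦ 11 − n) gives 0, 1, 4, 9, 5, 3.
The set of squares mod 11 is therefore {0, 1, 3, 4, 5, 9}, which does not contain 2.
Hence no integer n has n² ≡ 2 (mod 11).

No such integer exists.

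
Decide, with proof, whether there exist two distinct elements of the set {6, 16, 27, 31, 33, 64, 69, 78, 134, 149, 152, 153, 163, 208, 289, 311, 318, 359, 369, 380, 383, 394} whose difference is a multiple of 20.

Yes: 31 and 311.

Both 31 and 311 leave remainder 11 on division by 20; their difference 280 = 14·20 is a multiple of 20.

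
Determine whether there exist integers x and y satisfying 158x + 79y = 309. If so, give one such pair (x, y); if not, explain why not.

gcd(158, 79) = 79, so every integer of the form 158x + 79y is a multiple of 79.
But 309 = 79·3 + 72, so 79 ∤ 309.
Therefore 158x + 79y = 309 has no solution in integers.

No such integers exist.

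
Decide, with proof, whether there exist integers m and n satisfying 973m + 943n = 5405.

973 and 943 are coprime, so 973m + 943n ranges over all of ℤ.
Euclidean algorithm: 973 = 1·943 + 30, 943 = 31·30 + 13, 30 = 2·13 + 4, 13 = 3·4 + 1, 4 = 4·1 + 0.
Back-substituting, 1 = 13 − 3·4 = 13 − 3·(30 − 2·13) = −3·30 + 7·13 = −3·30 + 7·(943 − 31·30) = 7·943 − 220·30 = 7·943 − 220·(973 − 1·943) = −220·973 + 227·943; that is, 973·(-220) + 943·227 = 1.
Scaling by 5405 gives the particular solution (m, n) = (-1189100, 1226935).
The general solution is m = -1189100 + 943k, n = 1226935 − 973k; taking k = 1261 gives the smaller pair m = 23, n = -18.
Indeed 973·23 + 943·(-18) = 22379 − 16974 = 5405.

m = 23, n = -18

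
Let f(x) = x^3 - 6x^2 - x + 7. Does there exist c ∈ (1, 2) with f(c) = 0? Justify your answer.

Yes, f has a root in the interval.

f(1) = 1 and f(2) = -11, which have opposite signs.
Since f is a polynomial it is continuous on [1, 2].
By the Intermediate Value Theorem, f takes the value 0 somewhere in the open interval.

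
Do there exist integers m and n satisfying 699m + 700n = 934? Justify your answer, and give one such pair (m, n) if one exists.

m = 466, n = -464

699 and 700 are coprime, so 699m + 700n ranges over all of ℤ.
Run the Euclidean algorithm on 700 and 699: 700 = 1·699 + 1, 699 = 699·1 + 0.
Working back up the chain: 1 = 700 − 1·699. So 699·(-1) + 700·1 = 1.
Multiplying through by 934: m = (-1)·934 = -934, n = 1·934 = 934 is a solution.
The general solution is m = -934 + 700k, n = 934 − 699k; taking k = 2 gives the smaller pair m = 466, n = -464.
Indeed 699·466 + 700·(-464) = 325734 − 324800 = 934.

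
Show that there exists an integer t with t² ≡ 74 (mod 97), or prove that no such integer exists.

Apply Euler's criterion with the prime 97: 74 is a quadratic residue iff 74^48 ≡ 1 (mod 97), and a non-residue iff it is ≡ −1.
Repeated squaring mod 97: 74^2 = 5476 ≡ 44; 74^4 ≡ 44² = 1936 ≡ 93; 74^8 ≡ 93² = 8649 ≡ 16; 74^16 ≡ 16² = 256 ≡ 62; 74^32 ≡ 62² = 3844 ≡ 61.
Since 48 = 32 + 16, 74^48 ≡ 61 · 62; multiplying out mod 97: 61·62 = 3782 ≡ 96. Thus 74^48 ≡ 96 ≡ −1 (mod 97).
By Euler's criterion 74 is a quadratic non-residue mod 97: no t satisfies t² ≡ 74 (mod 97).

There is no such integer.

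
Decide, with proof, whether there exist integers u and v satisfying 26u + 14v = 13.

Both 26 and 14 are divisible by gcd(26, 14) = 2, hence so is any combination 26u + 14v.
But 13 = 2·6 + 1, so 2 ∤ 13.
Hence no integers u, v satisfy the equation.

There are no such integers.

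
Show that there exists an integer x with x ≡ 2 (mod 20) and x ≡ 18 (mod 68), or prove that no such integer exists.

Here gcd(20, 68) = 4, and both 2 and 18 leave remainder 2 mod 4, so the system is consistent.
Put x = 2 + 20t, so we need 20t ≡ 16 (mod 68), equivalently (divide by 4) 5t ≡ 4 (mod 17).
To invert 5 modulo 17: 17 = 3·5 + 2, 5 = 2·2 + 1, 2 = 2·1 + 0, and unwinding, 1 = 5 − 2·2 = 5 − 2·(17 − 3·5) = −2·17 + 7·5. Thus 5⁻¹ ≡ 7 (mod 17).
Therefore t ≡ 7·4 = 28 ≡ 11 (mod 17).
Then x = 2 + 20·11 = 222.
Check: 222 mod 20 = 2, 222 mod 68 = 18. ✓

x = 222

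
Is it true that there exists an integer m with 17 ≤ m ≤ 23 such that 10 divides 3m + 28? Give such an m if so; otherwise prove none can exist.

There is no such integer m in that range.

At m = 17, 3·17 + 28 = 79 ≡ 9 (mod 10), and each step in m adds 3, giving residues 9, 2, 5, 8, 1, 4, 7 for m = 17, 18, …, 23.
The residue 0 does not occur, so no m in [17, 23] makes 3m + 28 a multiple of 10.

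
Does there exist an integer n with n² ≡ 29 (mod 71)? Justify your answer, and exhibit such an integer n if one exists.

Take n = 10. Then 10² = 100 = 1·71 + 29, so 10² ≡ 29 (mod 71).

n = 10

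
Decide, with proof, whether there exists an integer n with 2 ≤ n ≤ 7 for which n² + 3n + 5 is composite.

n = 2

At n = 2: 2² + 3·2 + 5 = 15 = 3·5, which is composite.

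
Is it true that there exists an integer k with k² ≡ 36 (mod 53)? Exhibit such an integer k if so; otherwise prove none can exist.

k = 47

k = 47 works: 47² = 2209, and 2209 − 36 = 2173 = 41·53.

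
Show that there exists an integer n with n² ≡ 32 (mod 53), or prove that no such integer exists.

53 is prime, so by Euler's criterion 32 is a square mod 53 iff 32^((53−1)/2) = 32^26 ≡ 1 (mod 53).
Squaring successively (mod 53): 32^2 = 1024 ≡ 17; 32^4 ≡ 17² = 289 ≡ 24; 32^8 ≡ 24² = 576 ≡ 46; 32^16 ≡ 46² = 2116 ≡ 49.
Since 26 = 16 + 8 + 2, 32^26 ≡ 49 · 46 · 17; multiplying out mod 53: 49·46 = 2254 ≡ 28, then 28·17 = 476 ≡ 52. Thus 32^26 ≡ 52 ≡ −1 (mod 53).
The value −1 means 32 is a non-residue modulo 53, so n² ≡ 32 (mod 53) is impossible.

There is no such integer.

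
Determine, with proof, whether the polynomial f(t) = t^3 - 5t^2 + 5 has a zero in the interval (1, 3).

Such a root exists.

f(1) = 1 and f(3) = -13, which have opposite signs.
f is continuous everywhere (it is a polynomial), in particular on [1, 3].
By the Intermediate Value Theorem f must vanish at some point of (1, 3).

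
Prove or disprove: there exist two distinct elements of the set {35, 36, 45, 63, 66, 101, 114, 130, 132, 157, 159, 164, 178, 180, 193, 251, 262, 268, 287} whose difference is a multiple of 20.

Two integers differ by a multiple of 20 exactly when they have the same residue mod 20. The residues are 35↦15, 36↦16, 45↦5, 63↦3, 66↦6, 101↦1, 114↦14, 130↦10, 132↦12, 157↦17, 159↦19, 164↦4, 178↦18, 180↦0, 193↦13, 251↦11, 262↦2, 268↦8, 287↦7.
No residue repeats among the 19 elements, so no pair has difference ≡ 0 (mod 20).

No, no such pair exists.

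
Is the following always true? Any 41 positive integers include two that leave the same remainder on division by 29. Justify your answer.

Yes.

Partition the integers by their residue mod 29; there are 29 classes.
Placing 41 integers into 29 classes, some class receives at least two — say a and b.
That is, a and b leave the same remainder on division by 29, as claimed.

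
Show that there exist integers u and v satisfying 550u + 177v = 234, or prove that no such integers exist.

u = 3, v = -8

Since gcd(550, 177) = 1, every integer is an integer combination of 550 and 177.
Run the Euclidean algorithm on 550 and 177: 550 = 3·177 + 19, 177 = 9·19 + 6, 19 = 3·6 + 1, 6 = 6·1 + 0.
Unwinding: 1 = 19 − 3·6 = 19 − 3·(177 − 9·19) = −3·177 + 28·19 = −3·177 + 28·(550 − 3·177) = 28·550 − 87·177, i.e. 550·28 + 177·(-87) = 1.
Multiplying through by 234: u = 28·234 = 6552, v = (-87)·234 = -20358 is a solution.
Shifting by a multiple of (177, −550) keeps it a solution: u = 6552 − 37·177 = 3, v = -20358 + 37·550 = -8.
Indeed 550·3 + 177·(-8) = 1650 − 1416 = 234.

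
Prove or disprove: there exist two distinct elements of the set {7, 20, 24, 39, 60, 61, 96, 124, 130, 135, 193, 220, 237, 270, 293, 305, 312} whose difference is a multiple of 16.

Yes: 7 and 39.

Both 7 and 39 leave remainder 7 on division by 16; their difference 32 = 2·16 is a multiple of 16.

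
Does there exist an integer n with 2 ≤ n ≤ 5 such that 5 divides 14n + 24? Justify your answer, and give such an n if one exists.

n = 4

For n = 2, 3 the values 52, 66 are not multiples of 5. Try n = 4: 14·4 + 24 = 80 = 16·5, which is divisible by 5.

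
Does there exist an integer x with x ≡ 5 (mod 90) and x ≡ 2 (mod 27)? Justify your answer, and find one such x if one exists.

No such integer exists.

Both moduli are multiples of 9 = gcd(90, 27), so any solution would satisfy x ≡ 5 and x ≡ 2 modulo 9 simultaneously.
However 5 ≡ 5 and 2 ≡ 2 (mod 9), and 5 ≠ 2.
Therefore no such x exists.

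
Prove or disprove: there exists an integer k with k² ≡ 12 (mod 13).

k = 8

Take k = 8. Then 8² = 64 = 4·13 + 12, so 8² ≡ 12 (mod 13).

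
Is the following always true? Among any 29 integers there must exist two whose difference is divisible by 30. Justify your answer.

No; for instance {84, 85, 86, 87, 88, 89, 90, 91, 92, 93, 94, 95, 96, 97, 98, 99, 100, 101, 102, 103, 104, 105, 106, 107, 108, 109, 110, 111, 112} is a counterexample.

Try 29 consecutive integers, 84, 85, …, 112. Their remainders mod 30 are 24, 25, 26, 27, 28, 29, 0, 1, 2, 3, 4, 5, 6, 7, 8, 9, 10, 11, 12, 13, 14, 15, 16, 17, 18, 19, 20, 21, 22 — pairwise different, as any 29 ≤ 30 consecutive integers have distinct residues.
The differences between them range over 1, …, 28, none of which is divisible by 30.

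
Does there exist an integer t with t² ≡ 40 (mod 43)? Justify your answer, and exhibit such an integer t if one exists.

t = 30

t = 30 works: 30² = 900, and 900 − 40 = 860 = 20·43.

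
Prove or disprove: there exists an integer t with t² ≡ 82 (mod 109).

t = 54

t = 54 works: 54² = 2916, and 2916 − 82 = 2834 = 26·109.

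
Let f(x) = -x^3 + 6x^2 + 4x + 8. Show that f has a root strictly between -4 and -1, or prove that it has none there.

The endpoint values f(-4) = 152 and f(-1) = 11 are both positive. Claim: f(x) > 0 for every x in (-4, -1).
Substitute x = -1 − u, where 0 < u < 3 on the interval. Expanding, f(-1 − u) = u^3 + 9u^2 + 11u + 11.
The nonzero coefficients here are all positive, so for u > 0 every term is positive (or zero), and the constant term 11 is strictly positive.
Therefore f(x) > 0 throughout (-4, -1), and f has no zero there.

No.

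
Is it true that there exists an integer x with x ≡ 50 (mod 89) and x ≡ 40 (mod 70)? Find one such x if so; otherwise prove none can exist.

gcd(89, 70) = 1, so the Chinese Remainder Theorem guarantees exactly one residue class mod 6230 satisfying both.
Write x = 50 + 89t and require 50 + 89t ≡ 40 (mod 70), i.e. 89t ≡ 60 (mod 70).
89 ≡ 19 (mod 70), so this reads 19t ≡ 60 (mod 70). Note 19·59 = 1121 ≡ 1 (mod 70) (as 1121 − 1 = 16·70), so 19⁻¹ ≡ 59.
Therefore t ≡ 59·60 = 3540 ≡ 40 (mod 70).
With t = 40: x = 50 + 89·40 = 3610.
Indeed 3610 ≡ 50 (mod 89) and 3610 ≡ 40 (mod 70).

x = 3610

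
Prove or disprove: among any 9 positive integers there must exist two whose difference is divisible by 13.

No; for instance {9, 10, 11, 12, 13, 14, 15, 16, 17} is a counterexample.

Take the 9 consecutive integers 9, 10, …, 17: their residues mod 13 are all distinct because 9 ≤ 13.
The differences between them range over 1, …, 8, none of which is divisible by 13.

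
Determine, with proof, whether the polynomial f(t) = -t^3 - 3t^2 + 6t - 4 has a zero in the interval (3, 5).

No such root exists.

The endpoint values f(3) = -40 and f(5) = -174 are both negative. Claim: f(t) < 0 for every t in (3, 5).
Shift to the endpoint 3: with t = 3 + u (0 < u < 2), one computes f(3 + u) = -u^3 - 12u^2 - 39u - 40.
The nonzero coefficients here are all negative, so for u > 0 every term is negative (or zero), and the constant term -40 is strictly negative.
So f is strictly negative on (3, 5); no root exists in the interval.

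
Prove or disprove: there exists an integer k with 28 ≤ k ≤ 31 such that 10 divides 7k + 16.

At k = 28, 7·28 + 16 = 212 ≡ 2 (mod 10), and each step in k adds 7, giving residues 2, 9, 6, 3 for k = 28, 29, 30, 31.
None is 0, so 10 never divides 7k + 16 on this range.

There is no such integer k in that range.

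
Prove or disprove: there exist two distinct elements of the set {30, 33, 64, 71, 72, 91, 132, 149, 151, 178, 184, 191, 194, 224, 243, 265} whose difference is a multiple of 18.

Reduce each element modulo 18: 30↦12, 33↦15, 64↦10, 71↦17, 72↦0, 91↦1, 132↦6, 149↦5, 151↦7, 178↦16, 184↦4, 191↦11, 194↦14, 224↦8, 243↦9, 265↦13.
All 16 residues are distinct, so no two elements differ by a multiple of 18.

No such pair exists.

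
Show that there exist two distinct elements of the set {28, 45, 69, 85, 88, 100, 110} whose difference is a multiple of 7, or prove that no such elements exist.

Residues mod 7: 28↦0, 45↦3, 69↦6, 85↦1, 88↦4, 100↦2, 110↦5.
No residue repeats among the 7 elements, so no pair has difference ≡ 0 (mod 7).

No, no such pair exists.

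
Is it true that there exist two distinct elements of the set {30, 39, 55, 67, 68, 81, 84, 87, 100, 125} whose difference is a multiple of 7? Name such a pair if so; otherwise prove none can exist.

Both 30 and 100 leave remainder 2 on division by 7; their difference 70 = 10·7 is a multiple of 7.

30 and 100 are such a pair.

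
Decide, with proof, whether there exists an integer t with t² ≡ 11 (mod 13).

Squares mod 13 repeat after t = 6 (as (−t)² = t²); for t = 0..6 they are 0, 1, 4, 9, 3, 12, 10.
The set of squares mod 13 is therefore {0, 1, 3, 4, 9, 10, 12}, which does not contain 11.
Hence no integer t has t² ≡ 11 (mod 13).

No such integer exists.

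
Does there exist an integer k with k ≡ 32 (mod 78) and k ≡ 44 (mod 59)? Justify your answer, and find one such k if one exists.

k = 3230

Since 78 and 59 share no common factor, CRT says the pair of congruences has a solution (unique mod 4602).
Any solution of the first congruence is k = 32 + 78t; substituting into the second, 78t ≡ 44 − 32 ≡ 12 (mod 59).
78 ≡ 19 (mod 59), so this reads 19t ≡ 12 (mod 59). Note 19·28 = 532 ≡ 1 (mod 59) (as 532 − 1 = 9·59), so 19⁻¹ ≡ 28.
Therefore t ≡ 28·12 = 336 ≡ 41 (mod 59).
With t = 41: k = 32 + 78·41 = 3230.
Indeed 3230 ≡ 32 (mod 78) and 3230 ≡ 44 (mod 59).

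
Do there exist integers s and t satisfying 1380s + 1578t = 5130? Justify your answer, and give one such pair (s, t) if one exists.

s = 261, t = -225

Since gcd(1380, 1578) = 6 and 5130 = 6·855, Bézout's identity guarantees a solution.
Dividing through by 6 reduces the equation to 230s + 263t = 855.
Run the Euclidean algorithm on 263 and 230: 263 = 1·230 + 33, 230 = 6·33 + 32, 33 = 1·32 + 1, 32 = 32·1 + 0.
Working back up the chain: 1 = 33 − 1·32 = 33 − (230 − 6·33) = −230 + 7·33 = −230 + 7·(263 − 1·230) = 7·263 − 8·230. So 230·(-8) + 263·7 = 1.
Scaling by 855 gives the particular solution (s, t) = (-6840, 5985).
The general solution is s = -6840 + 263k, t = 5985 − 230k; taking k = 27 gives the smaller pair s = 261, t = -225.
Indeed 1380·261 + 1578·(-225) = 360180 − 355050 = 5130.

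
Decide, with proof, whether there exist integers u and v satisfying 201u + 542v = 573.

u = 197, v = -72

Since gcd(201, 542) = 1, every integer is an integer combination of 201 and 542.
Dividing repeatedly: 542 = 2·201 + 140, 201 = 1·140 + 61, 140 = 2·61 + 18, 61 = 3·18 + 7, 18 = 2·7 + 4, 7 = 1·4 + 3, 4 = 1·3 + 1, 3 = 3·1 + 0.
Unwinding: 1 = 4 − 1·3 = 4 − (7 − 1·4) = −7 + 2·4 = −7 + 2·(18 − 2·7) = 2·18 − 5·7 = 2·18 − 5·(61 − 3·18) = −5·61 + 17·18 = −5·61 + 17·(140 − 2·61) = 17·140 − 39·61 = 17·140 − 39·(201 − 1·140) = −39·201 + 56·140 = −39·201 + 56·(542 − 2·201) = 56·542 − 151·201, i.e. 201·(-151) + 542·56 = 1.
Scaling by 573 gives the particular solution (u, v) = (-86523, 32088).
The general solution is u = -86523 + 542k, v = 32088 − 201k; taking k = 160 gives the smaller pair u = 197, v = -72.
Check: 201·197 + 542·(-72) = 39597 − 39024 = 573. ✓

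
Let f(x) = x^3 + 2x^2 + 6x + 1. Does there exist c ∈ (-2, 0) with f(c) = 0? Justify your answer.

Such a root exists.

f(-2) = -11 and f(0) = 1, which have opposite signs.
As a polynomial, f is continuous on every closed interval.
The Intermediate Value Theorem then guarantees some c ∈ (-2, 0) with f(c) = 0.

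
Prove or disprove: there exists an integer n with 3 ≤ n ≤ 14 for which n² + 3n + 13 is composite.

n = 13

At n = 13: 13² + 3·13 + 13 = 221 = 13·17, which is composite.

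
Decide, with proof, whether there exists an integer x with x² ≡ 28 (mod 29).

Take x = 17. Then 17² = 289 = 9·29 + 28, so 17² ≡ 28 (mod 29).

x = 17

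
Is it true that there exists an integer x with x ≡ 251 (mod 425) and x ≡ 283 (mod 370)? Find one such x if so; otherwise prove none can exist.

gcd(425, 370) = 5. If x ≡ 251 (mod 425) and x ≡ 283 (mod 370), then x ≡ 251 (mod 5) and x ≡ 283 (mod 5).
These are incompatible: 251 − 283 = -32 is not divisible by 5.
Therefore no such x exists.

No, no such integer exists.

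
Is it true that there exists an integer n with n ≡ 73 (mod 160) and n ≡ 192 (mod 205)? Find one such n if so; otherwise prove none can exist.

No such integer exists.

gcd(160, 205) = 5. If n ≡ 73 (mod 160) and n ≡ 192 (mod 205), then n ≡ 73 (mod 5) and n ≡ 192 (mod 5).
But 73 mod 5 = 3 while 192 mod 5 = 2, a contradiction.
So no integer satisfies both congruences.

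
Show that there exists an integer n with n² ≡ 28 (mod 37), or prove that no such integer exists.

n = 19 works: 19² = 361, and 361 − 28 = 333 = 9·37.

n = 19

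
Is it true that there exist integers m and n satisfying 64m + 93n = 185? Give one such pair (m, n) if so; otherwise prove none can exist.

m = 77, n = -51

64 and 93 are coprime, so 64m + 93n ranges over all of ℤ.
Run the Euclidean algorithm on 93 and 64: 93 = 1·64 + 29, 64 = 2·29 + 6, 29 = 4·6 + 5, 6 = 1·5 + 1, 5 = 5·1 + 0.
Back-substituting, 1 = 6 − 1·5 = 6 − (29 − 4·6) = −29 + 5·6 = −29 + 5·(64 − 2·29) = 5·64 − 11·29 = 5·64 − 11·(93 − 1·64) = −11·93 + 16·64; that is, 64·16 + 93·(-11) = 1.
Multiplying through by 185: m = 16·185 = 2960, n = (-11)·185 = -2035 is a solution.
Subtracting 31·93 from m and adding 31·64 to n gives the tidier solution (77, -51).
Indeed 64·77 + 93·(-51) = 4928 − 4743 = 185.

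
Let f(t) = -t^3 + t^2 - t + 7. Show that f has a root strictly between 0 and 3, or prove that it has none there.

f(0) = 7 and f(3) = -14, which have opposite signs.
f is continuous everywhere (it is a polynomial), in particular on [0, 3].
By the Intermediate Value Theorem f must vanish at some point of (0, 3).

Such a root exists.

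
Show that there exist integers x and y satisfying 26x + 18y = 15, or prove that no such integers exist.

Both 26 and 18 are divisible by gcd(26, 18) = 2, hence so is any combination 26x + 18y.
But 15 = 2·7 + 1, so 2 ∤ 15.
Therefore 26x + 18y = 15 has no solution in integers.

No, no such integers exist.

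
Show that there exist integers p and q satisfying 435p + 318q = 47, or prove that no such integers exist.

Any value of 435p + 318q is a multiple of gcd(435, 318) = 3.
But 47 = 3·15 + 2, so 3 ∤ 47.
Therefore 435p + 318q = 47 has no solution in integers.

No such integers exist.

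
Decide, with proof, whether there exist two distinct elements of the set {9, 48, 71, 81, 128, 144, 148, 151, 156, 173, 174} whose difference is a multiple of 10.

Yes: 48 and 128.

48 mod 10 = 8 and 128 mod 10 = 8, so 128 − 48 = 80 = 8·10.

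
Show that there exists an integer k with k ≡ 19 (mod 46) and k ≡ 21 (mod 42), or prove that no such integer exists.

gcd(46, 42) = 2. A simultaneous solution exists iff 19 ≡ 21 (mod 2); here 19 mod 2 = 1 = 21 mod 2, so it does.
Put k = 19 + 46t, so we need 46t ≡ 2 (mod 42), equivalently (divide by 2) 23t ≡ 1 (mod 21).
23 ≡ 2 (mod 21), so this reads 2t ≡ 1 (mod 21). Note 2·11 = 22 ≡ 1 (mod 21) (as 22 − 1 = 1·21), so 2⁻¹ ≡ 11.
Multiplying by 11: t ≡ 11·1 = 11 (mod 21).
Then k = 19 + 46·11 = 525.
Indeed 525 ≡ 19 (mod 46) and 525 ≡ 21 (mod 42).

k = 525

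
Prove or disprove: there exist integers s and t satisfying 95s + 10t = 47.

Any value of 95s + 10t is a multiple of gcd(95, 10) = 5.
However 47 leaves remainder 2 on division by 5.
Therefore 95s + 10t = 47 has no solution in integers.

No such integers exist.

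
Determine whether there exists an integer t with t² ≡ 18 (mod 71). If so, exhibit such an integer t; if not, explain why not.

t = 35

Take t = 35. Then 35² = 1225 = 17·71 + 18, so 35² ≡ 18 (mod 71).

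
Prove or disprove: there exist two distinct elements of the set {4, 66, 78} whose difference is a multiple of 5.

Reduce each element modulo 5: 4↦4, 66↦1, 78↦3.
All 3 residues are distinct, so no two elements differ by a multiple of 5.

No such pair exists.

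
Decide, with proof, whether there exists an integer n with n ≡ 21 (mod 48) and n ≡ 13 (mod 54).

gcd(48, 54) = 6. If n ≡ 21 (mod 48) and n ≡ 13 (mod 54), then n ≡ 21 (mod 6) and n ≡ 13 (mod 6).
However 21 ≡ 3 and 13 ≡ 1 (mod 6), and 3 ≠ 1.
So no integer satisfies both congruences.

No, no such integer exists.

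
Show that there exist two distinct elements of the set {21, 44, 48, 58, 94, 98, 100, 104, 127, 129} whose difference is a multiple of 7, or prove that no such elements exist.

Yes: 21 and 98.

Both 21 and 98 leave remainder 0 on division by 7; their difference 77 = 11·7 is a multiple of 7.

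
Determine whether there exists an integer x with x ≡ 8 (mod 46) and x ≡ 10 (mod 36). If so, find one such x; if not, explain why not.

x = 514

The moduli are not coprime: gcd(46, 36) = 2. Compatibility requires 2 ∣ (10 − 8) = 2, which holds, so solutions exist.
Put x = 8 + 46t, so we need 46t ≡ 2 (mod 36), equivalently (divide by 2) 23t ≡ 1 (mod 18).
23 ≡ 5 (mod 18), so this reads 5t ≡ 1 (mod 18). To invert 5 modulo 18: 18 = 3·5 + 3, 5 = 1·3 + 2, 3 = 1·2 + 1, 2 = 2·1 + 0, and unwinding, 1 = 3 − 1·2 = 3 − (5 − 1·3) = −5 + 2·3 = −5 + 2·(18 − 3·5) = 2·18 − 7·5. Thus 5⁻¹ ≡ -7 ≡ 11 (mod 18).
Therefore t ≡ 11·1 = 11 (mod 18).
Then x = 8 + 46·11 = 514.
Verify: 514 = 11·46 + 8 and 514 = 14·36 + 10. ✓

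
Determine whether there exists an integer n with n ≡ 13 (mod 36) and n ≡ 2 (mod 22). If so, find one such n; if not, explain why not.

gcd(36, 22) = 2. If n ≡ 13 (mod 36) and n ≡ 2 (mod 22), then n ≡ 13 (mod 2) and n ≡ 2 (mod 2).
These are incompatible: 13 − 2 = 11 is not divisible by 2.
So no integer satisfies both congruences.

No, no such integer exists.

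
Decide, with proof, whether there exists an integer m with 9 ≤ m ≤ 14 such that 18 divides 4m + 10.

For m = 9, 10 the values 46, 50 are not multiples of 18. Try m = 11: 4·11 + 10 = 54 = 3·18, which is divisible by 18.

m = 11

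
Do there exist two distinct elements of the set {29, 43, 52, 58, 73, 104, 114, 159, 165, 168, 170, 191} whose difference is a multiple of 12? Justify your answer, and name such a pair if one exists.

There is no such pair.

Reduce each element modulo 12: 29↦5, 43↦7, 52↦4, 58↦10, 73↦1, 104↦8, 114↦6, 159↦3, 165↦9, 168↦0, 170↦2, 191↦11.
No residue repeats among the 12 elements, so no pair has difference ≡ 0 (mod 12).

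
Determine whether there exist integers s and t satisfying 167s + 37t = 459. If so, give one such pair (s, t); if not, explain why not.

s = 30, t = -123

Since gcd(167, 37) = 1, every integer is an integer combination of 167 and 37.
Run the Euclidean algorithm on 167 and 37: 167 = 4·37 + 19, 37 = 1·19 + 18, 19 = 1·18 + 1, 18 = 18·1 + 0.
Unwinding: 1 = 19 − 1·18 = 19 − (37 − 1·19) = −37 + 2·19 = −37 + 2·(167 − 4·37) = 2·167 − 9·37, i.e. 167·2 + 37·(-9) = 1.
Scaling by 459 gives the particular solution (s, t) = (918, -4131).
Shifting by a multiple of (37, −167) keeps it a solution: s = 918 − 24·37 = 30, t = -4131 + 24·167 = -123.
Check: 167·30 + 37·(-123) = 5010 − 4551 = 459. ✓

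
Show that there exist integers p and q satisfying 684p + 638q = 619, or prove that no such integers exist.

Any value of 684p + 638q is a multiple of gcd(684, 638) = 2.
But 619 is not a multiple of 2 (it leaves remainder 1).
Therefore 684p + 638q = 619 has no solution in integers.

No such integers exist.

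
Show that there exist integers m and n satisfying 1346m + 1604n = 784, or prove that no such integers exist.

Since gcd(1346, 1604) = 2 and 784 = 2·392, Bézout's identity guarantees a solution.
Dividing through by 2 reduces the equation to 673m + 802n = 392.
Run the Euclidean algorithm on 802 and 673: 802 = 1·673 + 129, 673 = 5·129 + 28, 129 = 4·28 + 17, 28 = 1·17 + 11, 17 = 1·11 + 6, 11 = 1·6 + 5, 6 = 1·5 + 1, 5 = 5·1 + 0.
Unwinding: 1 = 6 − 1·5 = 6 − (11 − 1·6) = −11 + 2·6 = −11 + 2·(17 − 1·11) = 2·17 − 3·11 = 2·17 − 3·(28 − 1·17) = −3·28 + 5·17 = −3·28 + 5·(129 − 4·28) = 5·129 − 23·28 = 5·129 − 23·(673 − 5·129) = −23·673 + 120·129 = −23·673 + 120·(802 − 1·673) = 120·802 − 143·673, i.e. 673·(-143) + 802·120 = 1.
Scaling by 392 gives the particular solution (m, n) = (-56056, 47040).
Shifting by a multiple of (802, −673) keeps it a solution: m = -56056 + 70·802 = 84, n = 47040 − 70·673 = -70.
Check: 1346·84 + 1604·(-70) = 113064 − 112280 = 784. ✓

m = 84, n = -70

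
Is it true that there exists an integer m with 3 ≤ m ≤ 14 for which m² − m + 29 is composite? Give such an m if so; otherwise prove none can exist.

m = 12

At m = 12: 12² − 12 + 29 = 161 = 7·23, which is composite.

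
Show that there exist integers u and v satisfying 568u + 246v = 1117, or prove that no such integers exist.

Both 568 and 246 are divisible by gcd(568, 246) = 2, hence so is any combination 568u + 246v.
But 1117 is not a multiple of 2 (it leaves remainder 1).
Hence no integers u, v satisfy the equation.

No, no such integers exist.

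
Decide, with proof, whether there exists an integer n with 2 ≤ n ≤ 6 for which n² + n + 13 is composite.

n = 4

At n = 4: 4² + 4 + 13 = 33 = 3·11, which is composite.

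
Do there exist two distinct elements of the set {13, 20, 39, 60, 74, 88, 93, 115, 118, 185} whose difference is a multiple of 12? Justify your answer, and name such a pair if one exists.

No such pair exists.

Two integers differ by a multiple of 12 exactly when they have the same residue mod 12. The residues are 13↦1, 20↦8, 39↦3, 60↦0, 74↦2, 88↦4, 93↦9, 115↦7, 118↦10, 185↦5.
These 10 residues are pairwise different, hence no difference of two elements is divisible by 12.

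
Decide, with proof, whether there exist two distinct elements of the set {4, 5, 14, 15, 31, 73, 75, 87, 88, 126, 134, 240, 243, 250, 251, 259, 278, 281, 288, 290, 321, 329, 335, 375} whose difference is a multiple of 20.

Both 14 and 134 leave remainder 14 on division by 20; their difference 120 = 6·20 is a multiple of 20.

Yes: 14 and 134.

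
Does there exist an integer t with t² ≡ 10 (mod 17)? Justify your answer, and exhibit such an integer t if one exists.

Computing t² mod 17 for t = 0, 1, …, 8 (enough, by the symmetry t ↦ 17 − t) gives 0, 1, 4, 9, 16, 8, 2, 15, 13.
So the quadratic residues mod 17 are {0, 1, 2, 4, 8, 9, 13, 15, 16}, and 10 is not among them.
Hence no integer t has t² ≡ 10 (mod 17).

No, no such integer exists.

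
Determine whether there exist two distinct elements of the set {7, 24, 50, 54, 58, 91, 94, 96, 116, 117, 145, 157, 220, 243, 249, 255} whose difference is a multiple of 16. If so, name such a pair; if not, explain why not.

No, no such pair exists.

Two integers differ by a multiple of 16 exactly when they have the same residue mod 16. The residues are 7↦7, 24↦8, 50↦2, 54↦6, 58↦10, 91↦11, 94↦14, 96↦0, 116↦4, 117↦5, 145↦1, 157↦13, 220↦12, 243↦3, 249↦9, 255↦15.
All 16 residues are distinct, so no two elements differ by a multiple of 16.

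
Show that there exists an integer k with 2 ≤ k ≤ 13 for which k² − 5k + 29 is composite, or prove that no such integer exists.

k = 11

At k = 11: 11² − 5·11 + 29 = 95 = 5·19, which is composite.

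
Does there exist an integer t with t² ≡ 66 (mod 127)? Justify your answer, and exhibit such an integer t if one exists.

Apply Euler's criterion with the prime 127: 66 is a quadratic residue iff 66^63 ≡ 1 (mod 127), and a non-residue iff it is ≡ −1.
Repeated squaring mod 127: 66^2 = 4356 ≡ 38; 66^4 ≡ 38² = 1444 ≡ 47; 66^8 ≡ 47² = 2209 ≡ 50; 66^16 ≡ 50² = 2500 ≡ 87; 66^32 ≡ 87² = 7569 ≡ 76.
Since 63 = 32 + 16 + 8 + 4 + 2 + 1, 66^63 ≡ 76 · 87 · 50 · 47 · 38 · 66; multiplying out mod 127: 76·87 = 6612 ≡ 8, then 8·50 = 400 ≡ 19, then 19·47 = 893 ≡ 4, then 4·38 = 152 ≡ 25, then 25·66 = 1650 ≡ 126. Thus 66^63 ≡ 126 ≡ −1 (mod 127).
By Euler's criterion 66 is a quadratic non-residue mod 127: no t satisfies t² ≡ 66 (mod 127).

There is no such integer.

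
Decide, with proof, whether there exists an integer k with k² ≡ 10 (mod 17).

No such integer exists.

Computing k² mod 17 for k = 0, 1, …, 8 (enough, by the symmetry k ↦ 17 − k) gives 0, 1, 4, 9, 16, 8, 2, 15, 13.
The set of squares mod 17 is therefore {0, 1, 2, 4, 8, 9, 13, 15, 16}, which does not contain 10.
Hence no integer k has k² ≡ 10 (mod 17).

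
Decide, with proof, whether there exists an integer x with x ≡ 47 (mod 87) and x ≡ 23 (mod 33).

x = 221

gcd(87, 33) = 3. A simultaneous solution exists iff 47 ≡ 23 (mod 3); here 47 mod 3 = 2 = 23 mod 3, so it does.
The integers ≡ 47 (mod 87) are 47, 134, 221, …; their remainders mod 33 are 14, 2, 23, so x = 221 is the first that is ≡ 23 (mod 33).
Check: 221 mod 87 = 47, 221 mod 33 = 23. ✓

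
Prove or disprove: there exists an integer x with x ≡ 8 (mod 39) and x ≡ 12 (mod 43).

x = 1646

The moduli 39 and 43 are coprime, so by the Chinese Remainder Theorem a unique solution modulo 1677 exists.
Write x = 8 + 39t and require 8 + 39t ≡ 12 (mod 43), i.e. 39t ≡ 4 (mod 43).
To invert 39 modulo 43: 43 = 1·39 + 4, 39 = 9·4 + 3, 4 = 1·3 + 1, 3 = 3·1 + 0, and unwinding, 1 = 4 − 1·3 = 4 − (39 − 9·4) = −39 + 10·4 = −39 + 10·(43 − 1·39) = 10·43 − 11·39. Thus 39⁻¹ ≡ -11 ≡ 32 (mod 43).
Therefore t ≡ 32·4 = 128 ≡ 42 (mod 43).
With t = 42: x = 8 + 39·42 = 1646.
Verify: 1646 = 42·39 + 8 and 1646 = 38·43 + 12. ✓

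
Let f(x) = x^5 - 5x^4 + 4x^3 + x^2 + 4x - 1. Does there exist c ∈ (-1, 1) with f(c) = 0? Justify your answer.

f(-1) = -14 and f(1) = 4, which have opposite signs.
Since f is a polynomial it is continuous on [-1, 1].
The Intermediate Value Theorem then guarantees some c ∈ (-1, 1) with f(c) = 0.

Yes, f has a root in the interval.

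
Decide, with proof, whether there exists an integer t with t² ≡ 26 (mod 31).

Apply Euler's criterion with the prime 31: 26 is a quadratic residue iff 26^15 ≡ 1 (mod 31), and a non-residue iff it is ≡ −1.
Squaring successively (mod 31): 26^2 = 676 ≡ 25; 26^4 ≡ 25² = 625 ≡ 5; 26^8 ≡ 5² = 25 ≡ 25.
Since 15 = 8 + 4 + 2 + 1, 26^15 ≡ 25 · 5 · 25 · 26; multiplying out mod 31: 25·5 = 125 ≡ 1, then 1·25 = 25 ≡ 25, then 25·26 = 650 ≡ 30. Thus 26^15 ≡ 30 ≡ −1 (mod 31).
By Euler's criterion 26 is a quadratic non-residue mod 31: no t satisfies t² ≡ 26 (mod 31).

No such integer exists.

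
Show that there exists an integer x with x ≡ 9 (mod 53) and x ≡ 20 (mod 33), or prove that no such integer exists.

x = 1175

gcd(53, 33) = 1, so the Chinese Remainder Theorem guarantees exactly one residue class mod 1749 satisfying both.
Write x = 9 + 53t and require 9 + 53t ≡ 20 (mod 33), i.e. 53t ≡ 11 (mod 33).
53 ≡ 20 (mod 33), so this reads 20t ≡ 11 (mod 33). Since 20·5 = 100 = 3·33 + 1, the inverse of 20 mod 33 is 5.
Therefore t ≡ 5·11 = 55 ≡ 22 (mod 33).
With t = 22: x = 9 + 53·22 = 1175.
Indeed 1175 ≡ 9 (mod 53) and 1175 ≡ 20 (mod 33).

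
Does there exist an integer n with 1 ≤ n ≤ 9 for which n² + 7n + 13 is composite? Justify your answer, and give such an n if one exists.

At n = 8: 8² + 7·8 + 13 = 133 = 7·19, which is composite.

n = 8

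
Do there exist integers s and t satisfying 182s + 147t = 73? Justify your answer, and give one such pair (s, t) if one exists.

No such integers exist.

Both 182 and 147 are divisible by gcd(182, 147) = 7, hence so is any combination 182s + 147t.
However 73 leaves remainder 3 on division by 7.
Hence no integers s, t satisfy the equation.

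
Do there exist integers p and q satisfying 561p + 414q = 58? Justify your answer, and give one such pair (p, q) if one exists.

gcd(561, 414) = 3, so every integer of the form 561p + 414q is a multiple of 3.
But 58 = 3·19 + 1, so 3 ∤ 58.
Therefore 561p + 414q = 58 has no solution in integers.

There are no such integers.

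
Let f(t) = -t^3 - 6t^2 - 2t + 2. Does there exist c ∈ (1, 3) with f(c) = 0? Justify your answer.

f has no root in that interval.

The endpoint values f(1) = -7 and f(3) = -85 are both negative. Claim: f(t) < 0 for every t in (1, 3).
Substitute t = 1 + u, where 0 < u < 2 on the interval. Expanding, f(1 + u) = -u^3 - 9u^2 - 17u - 7.
All 4 nonzero coefficients of this polynomial in u are negative; hence for u > 0 the value is a sum of negative terms (the constant -7 among them).
So f is strictly negative on (1, 3); no root exists in the interval.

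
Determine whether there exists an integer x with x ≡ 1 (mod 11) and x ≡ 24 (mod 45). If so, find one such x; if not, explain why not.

gcd(11, 45) = 1, so the Chinese Remainder Theorem guarantees exactly one residue class mod 495 satisfying both.
Write x = 1 + 11t and require 1 + 11t ≡ 24 (mod 45), i.e. 11t ≡ 23 (mod 45).
To invert 11 modulo 45: 45 = 4·11 + 1, 11 = 11·1 + 0, and unwinding, 1 = 45 − 4·11. Thus 11⁻¹ ≡ -4 ≡ 41 (mod 45).
Multiplying by 41: t ≡ 41·23 = 943 ≡ 43 (mod 45).
Taking t = 43 gives x = 1 + 11·43 = 474.
Verify: 474 = 43·11 + 1 and 474 = 10·45 + 24. ✓

x = 474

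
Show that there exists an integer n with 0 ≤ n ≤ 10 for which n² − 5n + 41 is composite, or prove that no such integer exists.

At n = 10: 10² − 5·10 + 41 = 91 = 7·13, which is composite.

n = 10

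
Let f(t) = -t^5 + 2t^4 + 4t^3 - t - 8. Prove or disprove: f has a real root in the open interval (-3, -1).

Such a root exists.

f(-3) = 292 and f(-1) = -8, which have opposite signs.
As a polynomial, f is continuous on every closed interval.
By the Intermediate Value Theorem f must vanish at some point of (-3, -1).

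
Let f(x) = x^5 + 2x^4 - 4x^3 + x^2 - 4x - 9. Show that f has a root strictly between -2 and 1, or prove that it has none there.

f(-2) = 35 and f(1) = -13, which have opposite signs.
f is continuous everywhere (it is a polynomial), in particular on [-2, 1].
By the Intermediate Value Theorem, f takes the value 0 somewhere in the open interval.

Yes, f has a root in the interval.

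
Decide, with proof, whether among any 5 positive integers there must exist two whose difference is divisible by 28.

Consider the 5 integers 33, 34, …, 37. They lie in distinct residue classes modulo 28, since 5 ≤ 28.
Any two of them differ by at most 4 < 28 and by at least 1, so no difference is a multiple of 28.

No; for instance {33, 34, 35, 36, 37} is a counterexample.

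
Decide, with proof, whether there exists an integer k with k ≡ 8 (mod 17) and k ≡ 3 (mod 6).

k = 93

The moduli 17 and 6 are coprime, so by the Chinese Remainder Theorem a unique solution modulo 102 exists.
Any solution of the first congruence is k = 8 + 17t; substituting into the second, 17t ≡ 3 − 8 ≡ 1 (mod 6).
17 ≡ 5 (mod 6), so this reads 5t ≡ 1 (mod 6). Invert 5 mod 6 by the Euclidean algorithm: 6 = 1·5 + 1, 5 = 5·1 + 0; back-substituting, 1 = 6 − 1·5. Hence 5·(-1) ≡ 1, so 5⁻¹ ≡ -1 ≡ 5 (mod 6).
Multiplying by 5: t ≡ 5·1 = 5 (mod 6).
Taking t = 5 gives k = 8 + 17·5 = 93.
Verify: 93 = 5·17 + 8 and 93 = 15·6 + 3. ✓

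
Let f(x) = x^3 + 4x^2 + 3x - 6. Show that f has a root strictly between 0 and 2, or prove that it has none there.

Such a root exists.

f(0) = -6 and f(2) = 24, which have opposite signs.
f is continuous everywhere (it is a polynomial), in particular on [0, 2].
By the Intermediate Value Theorem f must vanish at some point of (0, 2).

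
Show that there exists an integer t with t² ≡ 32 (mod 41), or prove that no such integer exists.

t = 14

Take t = 14. Then 14² = 196 = 4·41 + 32, so 14² ≡ 32 (mod 41).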